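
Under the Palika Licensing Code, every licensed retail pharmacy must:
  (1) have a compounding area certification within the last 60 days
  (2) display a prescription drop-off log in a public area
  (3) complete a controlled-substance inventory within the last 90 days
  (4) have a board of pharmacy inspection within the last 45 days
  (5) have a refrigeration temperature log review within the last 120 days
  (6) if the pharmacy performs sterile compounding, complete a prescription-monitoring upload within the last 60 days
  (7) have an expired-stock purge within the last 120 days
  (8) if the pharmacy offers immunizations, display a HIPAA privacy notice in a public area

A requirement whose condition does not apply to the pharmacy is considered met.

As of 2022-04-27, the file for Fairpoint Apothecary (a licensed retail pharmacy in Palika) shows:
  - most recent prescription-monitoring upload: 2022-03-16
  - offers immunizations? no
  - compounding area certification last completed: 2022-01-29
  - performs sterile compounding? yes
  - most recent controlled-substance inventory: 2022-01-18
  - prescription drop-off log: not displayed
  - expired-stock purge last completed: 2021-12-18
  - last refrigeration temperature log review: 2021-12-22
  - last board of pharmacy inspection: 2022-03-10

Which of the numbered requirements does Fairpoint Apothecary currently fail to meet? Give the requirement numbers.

1, 2, 3, 4, 5, 7

1. compounding area certification 88 days ago vs limit 60 → not met
2. prescription drop-off log absent → not met
3. controlled-substance inventory 99 days ago vs limit 90 → not met
4. board of pharmacy inspection 48 days ago vs limit 45 → not met
5. refrigeration temperature log review 126 days ago vs limit 120 → not met
6. condition 'performs sterile compounding' holds; prescription-monitoring upload 42 days ago vs limit 60 → met
7. expired-stock purge 130 days ago vs limit 120 → not met
8. condition 'offers immunizations' does not hold → requirement n/a → met
Not met: 1, 2, 3, 4, 5, 7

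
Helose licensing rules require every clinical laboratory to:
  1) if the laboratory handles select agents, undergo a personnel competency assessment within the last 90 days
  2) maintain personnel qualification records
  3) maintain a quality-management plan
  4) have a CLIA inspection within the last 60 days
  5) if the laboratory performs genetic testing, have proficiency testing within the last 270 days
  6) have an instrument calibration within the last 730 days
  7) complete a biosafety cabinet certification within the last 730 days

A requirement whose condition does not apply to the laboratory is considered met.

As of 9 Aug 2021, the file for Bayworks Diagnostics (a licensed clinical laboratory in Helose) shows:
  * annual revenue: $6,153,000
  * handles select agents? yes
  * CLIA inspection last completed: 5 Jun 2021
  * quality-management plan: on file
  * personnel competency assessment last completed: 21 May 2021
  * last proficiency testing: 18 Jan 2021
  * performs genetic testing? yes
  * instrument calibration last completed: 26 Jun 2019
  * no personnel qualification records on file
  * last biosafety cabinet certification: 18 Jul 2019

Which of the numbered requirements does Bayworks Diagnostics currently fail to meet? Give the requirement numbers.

1. condition 'handles select agents' holds; personnel competency assessment 80 days ago vs limit 90 → met
2. personnel qualification records absent → not met
3. quality-management plan present → met
4. CLIA inspection 65 days ago vs limit 60 → not met
5. condition 'performs genetic testing' holds; proficiency testing 203 days ago vs limit 270 → met
6. instrument calibration 775 days ago vs limit 730 → not met
7. biosafety cabinet certification 753 days ago vs limit 730 → not met
Not met: 2, 4, 6, 7

2, 4, 6, 7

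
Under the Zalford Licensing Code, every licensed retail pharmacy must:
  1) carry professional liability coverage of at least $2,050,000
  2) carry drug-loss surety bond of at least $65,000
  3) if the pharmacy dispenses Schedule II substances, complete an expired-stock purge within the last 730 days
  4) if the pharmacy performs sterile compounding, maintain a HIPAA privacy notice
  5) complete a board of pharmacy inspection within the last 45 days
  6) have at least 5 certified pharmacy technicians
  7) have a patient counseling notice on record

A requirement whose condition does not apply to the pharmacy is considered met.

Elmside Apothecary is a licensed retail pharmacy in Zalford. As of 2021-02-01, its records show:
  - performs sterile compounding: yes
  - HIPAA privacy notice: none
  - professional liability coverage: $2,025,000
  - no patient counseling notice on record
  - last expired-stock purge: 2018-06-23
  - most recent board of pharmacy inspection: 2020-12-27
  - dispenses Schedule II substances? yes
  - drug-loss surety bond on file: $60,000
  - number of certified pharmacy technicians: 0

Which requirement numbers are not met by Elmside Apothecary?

1. professional liability coverage $2,025,000 < $2,050,000 → not met
2. drug-loss surety bond $60,000 < $65,000 → not met
3. condition 'dispenses Schedule II substances' holds; expired-stock purge 954 days ago vs limit 730 → not met
4. condition 'performs sterile compounding' holds; HIPAA privacy notice absent → not met
5. board of pharmacy inspection 36 days ago vs limit 45 → met
6. certified pharmacy technicians 0 < 5 → not met
7. patient counseling notice absent → not met
Not met: 1, 2, 3, 4, 6, 7

1, 2, 3, 4, 6, 7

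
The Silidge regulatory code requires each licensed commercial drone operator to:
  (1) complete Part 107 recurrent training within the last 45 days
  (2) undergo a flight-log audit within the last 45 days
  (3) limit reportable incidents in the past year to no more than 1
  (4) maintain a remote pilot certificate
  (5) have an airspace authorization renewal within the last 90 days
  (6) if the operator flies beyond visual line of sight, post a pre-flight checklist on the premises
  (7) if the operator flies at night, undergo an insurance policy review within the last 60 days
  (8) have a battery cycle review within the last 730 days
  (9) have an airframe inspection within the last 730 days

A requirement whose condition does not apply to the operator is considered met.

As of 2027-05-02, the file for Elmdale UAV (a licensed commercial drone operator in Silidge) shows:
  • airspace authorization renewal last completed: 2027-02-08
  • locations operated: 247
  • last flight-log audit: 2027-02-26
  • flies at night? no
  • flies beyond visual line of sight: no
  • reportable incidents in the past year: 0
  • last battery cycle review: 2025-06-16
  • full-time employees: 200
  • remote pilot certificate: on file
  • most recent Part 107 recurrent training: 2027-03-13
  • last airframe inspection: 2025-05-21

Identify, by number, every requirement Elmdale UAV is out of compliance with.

1, 2

1. Part 107 recurrent training 50 days ago vs limit 45 → not met
2. flight-log audit 65 days ago vs limit 45 → not met
3. reportable incidents in the past year 0 ≤ 1 → met
4. remote pilot certificate present → met
5. airspace authorization renewal 83 days ago vs limit 90 → met
6. condition 'flies beyond visual line of sight' does not hold → requirement n/a → met
7. condition 'flies at night' does not hold → requirement n/a → met
8. battery cycle review 685 days ago vs limit 730 → met
9. airframe inspection 711 days ago vs limit 730 → met
Not met: 1, 2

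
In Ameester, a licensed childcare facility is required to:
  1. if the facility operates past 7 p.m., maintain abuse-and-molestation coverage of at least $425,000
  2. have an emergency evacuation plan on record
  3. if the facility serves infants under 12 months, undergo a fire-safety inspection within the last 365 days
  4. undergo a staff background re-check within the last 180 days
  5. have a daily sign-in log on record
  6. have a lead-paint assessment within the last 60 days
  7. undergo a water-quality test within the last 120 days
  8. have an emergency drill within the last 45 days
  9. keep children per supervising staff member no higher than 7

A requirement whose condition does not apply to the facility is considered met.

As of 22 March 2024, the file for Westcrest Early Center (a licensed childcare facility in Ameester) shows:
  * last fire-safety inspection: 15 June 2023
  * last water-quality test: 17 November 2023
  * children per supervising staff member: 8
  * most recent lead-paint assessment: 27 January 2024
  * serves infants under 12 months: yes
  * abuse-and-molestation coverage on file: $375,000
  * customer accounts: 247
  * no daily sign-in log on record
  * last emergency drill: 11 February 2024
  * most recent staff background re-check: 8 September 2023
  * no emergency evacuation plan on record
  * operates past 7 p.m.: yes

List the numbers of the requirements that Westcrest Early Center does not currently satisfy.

1. condition 'operates past 7 p.m.' holds; abuse-and-molestation coverage $375,000 < $425,000 → not met
2. emergency evacuation plan absent → not met
3. condition 'serves infants under 12 months' holds; fire-safety inspection 281 days ago vs limit 365 → met
4. staff background re-check 196 days ago vs limit 180 → not met
5. daily sign-in log absent → not met
6. lead-paint assessment 55 days ago vs limit 60 → met
7. water-quality test 126 days ago vs limit 120 → not met
8. emergency drill 40 days ago vs limit 45 → met
9. children per supervising staff member 8 > 7 → not met
Not met: 1, 2, 4, 5, 7, 9

1, 2, 4, 5, 7, 9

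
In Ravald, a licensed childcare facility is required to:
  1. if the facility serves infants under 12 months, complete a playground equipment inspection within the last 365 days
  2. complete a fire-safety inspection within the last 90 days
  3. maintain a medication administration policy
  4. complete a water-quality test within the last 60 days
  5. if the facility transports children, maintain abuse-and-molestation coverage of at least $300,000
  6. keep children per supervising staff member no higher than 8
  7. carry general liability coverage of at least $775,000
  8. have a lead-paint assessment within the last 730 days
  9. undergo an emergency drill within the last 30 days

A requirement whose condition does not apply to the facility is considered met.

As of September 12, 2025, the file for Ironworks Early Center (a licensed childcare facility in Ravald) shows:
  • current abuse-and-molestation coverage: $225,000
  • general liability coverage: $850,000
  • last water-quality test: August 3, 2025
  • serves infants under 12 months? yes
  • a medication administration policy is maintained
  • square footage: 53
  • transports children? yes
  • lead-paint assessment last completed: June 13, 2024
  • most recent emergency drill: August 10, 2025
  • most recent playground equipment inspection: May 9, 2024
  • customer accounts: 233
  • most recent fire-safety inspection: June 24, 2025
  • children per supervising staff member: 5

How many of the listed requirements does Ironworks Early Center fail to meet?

3

1. condition 'serves infants under 12 months' holds; playground equipment inspection 491 days ago vs limit 365 → not met
2. fire-safety inspection 80 days ago vs limit 90 → met
3. medication administration policy present → met
4. water-quality test 40 days ago vs limit 60 → met
5. condition 'transports children' holds; abuse-and-molestation coverage $225,000 < $300,000 → not met
6. children per supervising staff member 5 ≤ 8 → met
7. general liability coverage $850,000 ≥ $775,000 → met
8. lead-paint assessment 456 days ago vs limit 730 → met
9. emergency drill 33 days ago vs limit 30 → not met
Not met: 3 of 9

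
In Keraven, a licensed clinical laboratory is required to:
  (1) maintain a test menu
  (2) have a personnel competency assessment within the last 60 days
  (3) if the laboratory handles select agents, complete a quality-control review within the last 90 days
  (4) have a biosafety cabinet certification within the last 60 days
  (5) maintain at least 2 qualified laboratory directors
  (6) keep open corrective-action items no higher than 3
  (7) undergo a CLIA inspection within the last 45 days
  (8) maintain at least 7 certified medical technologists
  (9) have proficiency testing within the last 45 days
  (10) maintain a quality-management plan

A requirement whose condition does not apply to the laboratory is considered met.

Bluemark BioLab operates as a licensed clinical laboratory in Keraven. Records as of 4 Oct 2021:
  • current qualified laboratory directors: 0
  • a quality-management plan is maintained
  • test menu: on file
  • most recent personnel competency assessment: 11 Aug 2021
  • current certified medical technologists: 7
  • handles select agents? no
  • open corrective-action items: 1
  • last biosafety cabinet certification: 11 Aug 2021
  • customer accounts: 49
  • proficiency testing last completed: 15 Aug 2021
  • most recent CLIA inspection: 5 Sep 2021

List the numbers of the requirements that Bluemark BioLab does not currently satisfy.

5, 9

1. test menu present → met
2. personnel competency assessment 54 days ago vs limit 60 → met
3. condition 'handles select agents' does not hold → requirement n/a → met
4. biosafety cabinet certification 54 days ago vs limit 60 → met
5. qualified laboratory directors 0 < 2 → not met
6. open corrective-action items 1 ≤ 3 → met
7. CLIA inspection 29 days ago vs limit 45 → met
8. certified medical technologists 7 ≥ 7 → met
9. proficiency testing 50 days ago vs limit 45 → not met
10. quality-management plan present → met
Not met: 5, 9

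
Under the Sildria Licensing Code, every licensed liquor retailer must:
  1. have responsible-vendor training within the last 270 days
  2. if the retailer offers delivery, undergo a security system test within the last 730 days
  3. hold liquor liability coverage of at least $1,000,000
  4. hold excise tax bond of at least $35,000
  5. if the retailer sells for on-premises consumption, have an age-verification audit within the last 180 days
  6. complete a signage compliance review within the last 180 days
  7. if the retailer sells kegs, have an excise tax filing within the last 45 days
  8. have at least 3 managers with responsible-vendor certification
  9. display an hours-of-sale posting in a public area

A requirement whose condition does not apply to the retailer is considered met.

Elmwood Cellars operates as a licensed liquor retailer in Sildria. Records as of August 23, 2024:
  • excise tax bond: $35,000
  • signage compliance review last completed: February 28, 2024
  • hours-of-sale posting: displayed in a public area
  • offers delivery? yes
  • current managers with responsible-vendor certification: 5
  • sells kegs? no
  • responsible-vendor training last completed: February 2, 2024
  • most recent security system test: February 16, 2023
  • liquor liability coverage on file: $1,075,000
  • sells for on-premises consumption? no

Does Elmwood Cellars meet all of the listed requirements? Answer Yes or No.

Yes

1. responsible-vendor training 203 days ago vs limit 270 → met
2. condition 'offers delivery' holds; security system test 554 days ago vs limit 730 → met
3. liquor liability coverage $1,075,000 ≥ $1,000,000 → met
4. excise tax bond $35,000 ≥ $35,000 → met
5. condition 'sells for on-premises consumption' does not hold → requirement n/a → met
6. signage compliance review 177 days ago vs limit 180 → met
7. condition 'sells kegs' does not hold → requirement n/a → met
8. managers with responsible-vendor certification 5 ≥ 3 → met
9. hours-of-sale posting present → met
All met.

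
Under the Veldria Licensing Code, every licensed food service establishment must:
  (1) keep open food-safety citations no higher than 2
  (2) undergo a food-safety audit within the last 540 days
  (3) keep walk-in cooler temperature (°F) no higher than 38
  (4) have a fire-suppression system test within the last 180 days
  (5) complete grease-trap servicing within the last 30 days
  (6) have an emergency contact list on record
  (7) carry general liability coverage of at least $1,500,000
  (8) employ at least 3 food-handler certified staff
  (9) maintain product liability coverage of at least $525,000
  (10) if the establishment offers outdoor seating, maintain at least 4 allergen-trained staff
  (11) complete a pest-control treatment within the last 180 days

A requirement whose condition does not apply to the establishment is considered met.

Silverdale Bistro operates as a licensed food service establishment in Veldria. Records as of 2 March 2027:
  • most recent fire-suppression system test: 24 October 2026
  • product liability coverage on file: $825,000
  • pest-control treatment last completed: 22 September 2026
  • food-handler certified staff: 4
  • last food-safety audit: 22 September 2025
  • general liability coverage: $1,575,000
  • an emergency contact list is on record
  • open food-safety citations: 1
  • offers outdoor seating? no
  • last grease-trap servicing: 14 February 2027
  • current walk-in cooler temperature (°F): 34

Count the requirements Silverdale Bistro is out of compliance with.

0

1. open food-safety citations 1 ≤ 2 → met
2. food-safety audit 526 days ago vs limit 540 → met
3. walk-in cooler temperature (°F) 34 ≤ 38 → met
4. fire-suppression system test 129 days ago vs limit 180 → met
5. grease-trap servicing 16 days ago vs limit 30 → met
6. emergency contact list present → met
7. general liability coverage $1,575,000 ≥ $1,500,000 → met
8. food-handler certified staff 4 ≥ 3 → met
9. product liability coverage $825,000 ≥ $525,000 → met
10. condition 'offers outdoor seating' does not hold → requirement n/a → met
11. pest-control treatment 161 days ago vs limit 180 → met
Not met: 0 of 11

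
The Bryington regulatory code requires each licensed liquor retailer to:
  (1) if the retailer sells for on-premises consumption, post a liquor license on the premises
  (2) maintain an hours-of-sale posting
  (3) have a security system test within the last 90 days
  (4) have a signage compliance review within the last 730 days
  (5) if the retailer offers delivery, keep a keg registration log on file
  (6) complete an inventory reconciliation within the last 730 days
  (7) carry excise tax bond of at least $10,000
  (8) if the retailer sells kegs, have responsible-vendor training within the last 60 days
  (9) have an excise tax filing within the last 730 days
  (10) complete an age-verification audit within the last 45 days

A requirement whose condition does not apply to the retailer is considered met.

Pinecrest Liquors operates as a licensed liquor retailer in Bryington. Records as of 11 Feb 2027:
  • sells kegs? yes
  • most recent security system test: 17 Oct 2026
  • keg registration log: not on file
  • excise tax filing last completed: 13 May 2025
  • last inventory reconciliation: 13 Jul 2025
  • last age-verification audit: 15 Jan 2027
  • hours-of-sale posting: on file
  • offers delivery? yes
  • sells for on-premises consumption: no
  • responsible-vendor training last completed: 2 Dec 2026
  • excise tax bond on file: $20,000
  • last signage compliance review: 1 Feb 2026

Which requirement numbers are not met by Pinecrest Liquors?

1. condition 'sells for on-premises consumption' does not hold → requirement n/a → met
2. hours-of-sale posting present → met
3. security system test 117 days ago vs limit 90 → not met
4. signage compliance review 375 days ago vs limit 730 → met
5. condition 'offers delivery' holds; keg registration log absent → not met
6. inventory reconciliation 578 days ago vs limit 730 → met
7. excise tax bond $20,000 ≥ $10,000 → met
8. condition 'sells kegs' holds; responsible-vendor training 71 days ago vs limit 60 → not met
9. excise tax filing 639 days ago vs limit 730 → met
10. age-verification audit 27 days ago vs limit 45 → met
Not met: 3, 5, 8

3, 5, 8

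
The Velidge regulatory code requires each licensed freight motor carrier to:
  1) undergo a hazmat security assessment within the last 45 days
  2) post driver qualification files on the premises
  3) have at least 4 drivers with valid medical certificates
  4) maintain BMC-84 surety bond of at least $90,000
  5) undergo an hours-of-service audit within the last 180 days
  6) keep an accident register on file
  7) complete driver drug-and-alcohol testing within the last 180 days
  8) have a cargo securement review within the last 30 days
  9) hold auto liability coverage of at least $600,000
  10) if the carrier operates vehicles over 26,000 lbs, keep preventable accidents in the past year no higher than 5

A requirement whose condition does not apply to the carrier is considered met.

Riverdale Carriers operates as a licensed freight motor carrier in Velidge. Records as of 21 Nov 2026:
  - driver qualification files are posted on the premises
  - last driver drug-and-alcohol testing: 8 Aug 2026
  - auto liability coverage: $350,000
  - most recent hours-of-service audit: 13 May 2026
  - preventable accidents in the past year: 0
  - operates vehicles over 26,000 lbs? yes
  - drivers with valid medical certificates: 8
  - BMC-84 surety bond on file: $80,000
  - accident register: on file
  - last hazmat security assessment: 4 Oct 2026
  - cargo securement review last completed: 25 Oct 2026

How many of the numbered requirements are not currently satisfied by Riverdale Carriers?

1. hazmat security assessment 48 days ago vs limit 45 → not met
2. driver qualification files present → met
3. drivers with valid medical certificates 8 ≥ 4 → met
4. BMC-84 surety bond $80,000 < $90,000 → not met
5. hours-of-service audit 192 days ago vs limit 180 → not met
6. accident register present → met
7. driver drug-and-alcohol testing 105 days ago vs limit 180 → met
8. cargo securement review 27 days ago vs limit 30 → met
9. auto liability coverage $350,000 < $600,000 → not met
10. condition 'operates vehicles over 26,000 lbs' holds; preventable accidents in the past year 0 ≤ 5 → met
Not met: 4 of 10

4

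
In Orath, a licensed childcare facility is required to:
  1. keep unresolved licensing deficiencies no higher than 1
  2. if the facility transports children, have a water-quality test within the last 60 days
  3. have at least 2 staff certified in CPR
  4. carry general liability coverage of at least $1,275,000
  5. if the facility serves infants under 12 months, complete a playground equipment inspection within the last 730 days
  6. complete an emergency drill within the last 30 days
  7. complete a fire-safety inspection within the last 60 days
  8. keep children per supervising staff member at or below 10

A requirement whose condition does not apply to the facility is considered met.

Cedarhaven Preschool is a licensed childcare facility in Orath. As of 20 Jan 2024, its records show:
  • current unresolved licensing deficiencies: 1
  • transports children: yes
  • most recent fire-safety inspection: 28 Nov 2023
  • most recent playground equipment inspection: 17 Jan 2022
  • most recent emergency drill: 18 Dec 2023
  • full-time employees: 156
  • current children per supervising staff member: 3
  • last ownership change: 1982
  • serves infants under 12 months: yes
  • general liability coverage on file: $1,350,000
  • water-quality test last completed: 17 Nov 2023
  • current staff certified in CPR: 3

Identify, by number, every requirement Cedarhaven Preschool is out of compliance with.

2, 5, 6

1. unresolved licensing deficiencies 1 ≤ 1 → met
2. condition 'transports children' holds; water-quality test 64 days ago vs limit 60 → not met
3. staff certified in CPR 3 ≥ 2 → met
4. general liability coverage $1,350,000 ≥ $1,275,000 → met
5. condition 'serves infants under 12 months' holds; playground equipment inspection 733 days ago vs limit 730 → not met
6. emergency drill 33 days ago vs limit 30 → not met
7. fire-safety inspection 53 days ago vs limit 60 → met
8. children per supervising staff member 3 ≤ 10 → met
Not met: 2, 5, 6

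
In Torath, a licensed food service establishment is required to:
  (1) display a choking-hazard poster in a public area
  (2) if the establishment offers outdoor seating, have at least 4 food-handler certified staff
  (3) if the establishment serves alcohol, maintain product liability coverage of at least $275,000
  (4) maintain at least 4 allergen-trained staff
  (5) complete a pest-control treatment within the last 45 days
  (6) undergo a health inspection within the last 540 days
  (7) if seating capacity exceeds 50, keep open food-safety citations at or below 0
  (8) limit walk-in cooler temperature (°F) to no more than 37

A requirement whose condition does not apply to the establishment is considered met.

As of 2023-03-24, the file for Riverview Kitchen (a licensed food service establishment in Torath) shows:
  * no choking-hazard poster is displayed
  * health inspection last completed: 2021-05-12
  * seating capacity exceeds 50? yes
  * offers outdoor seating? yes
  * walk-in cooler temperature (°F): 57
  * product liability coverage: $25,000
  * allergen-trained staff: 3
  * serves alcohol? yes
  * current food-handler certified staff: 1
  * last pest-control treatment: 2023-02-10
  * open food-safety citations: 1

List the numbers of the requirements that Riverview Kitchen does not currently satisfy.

1, 2, 3, 4, 6, 7, 8

1. choking-hazard poster absent → not met
2. condition 'offers outdoor seating' holds; food-handler certified staff 1 < 4 → not met
3. condition 'serves alcohol' holds; product liability coverage $25,000 < $275,000 → not met
4. allergen-trained staff 3 < 4 → not met
5. pest-control treatment 42 days ago vs limit 45 → met
6. health inspection 681 days ago vs limit 540 → not met
7. condition 'seating capacity exceeds 50' holds; open food-safety citations 1 > 0 → not met
8. walk-in cooler temperature (°F) 57 > 37 → not met
Not met: 1, 2, 3, 4, 6, 7, 8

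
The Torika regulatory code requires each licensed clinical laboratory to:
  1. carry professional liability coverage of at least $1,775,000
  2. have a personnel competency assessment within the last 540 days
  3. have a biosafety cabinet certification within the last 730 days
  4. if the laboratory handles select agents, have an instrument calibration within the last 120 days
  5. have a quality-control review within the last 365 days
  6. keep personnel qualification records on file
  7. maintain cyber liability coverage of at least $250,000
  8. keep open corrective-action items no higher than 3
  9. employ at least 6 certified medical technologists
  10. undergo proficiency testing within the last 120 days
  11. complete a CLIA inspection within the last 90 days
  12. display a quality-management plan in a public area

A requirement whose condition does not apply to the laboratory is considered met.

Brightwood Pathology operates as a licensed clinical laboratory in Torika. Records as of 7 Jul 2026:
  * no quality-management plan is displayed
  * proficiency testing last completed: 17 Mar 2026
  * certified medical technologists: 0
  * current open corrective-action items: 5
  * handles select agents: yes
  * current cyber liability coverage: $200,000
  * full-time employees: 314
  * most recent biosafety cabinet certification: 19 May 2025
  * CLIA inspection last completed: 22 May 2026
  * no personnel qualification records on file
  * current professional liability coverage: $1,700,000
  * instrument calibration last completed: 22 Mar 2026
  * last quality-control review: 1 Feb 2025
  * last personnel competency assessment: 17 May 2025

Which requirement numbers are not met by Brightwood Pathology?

1. professional liability coverage $1,700,000 < $1,775,000 → not met
2. personnel competency assessment 416 days ago vs limit 540 → met
3. biosafety cabinet certification 414 days ago vs limit 730 → met
4. condition 'handles select agents' holds; instrument calibration 107 days ago vs limit 120 → met
5. quality-control review 521 days ago vs limit 365 → not met
6. personnel qualification records absent → not met
7. cyber liability coverage $200,000 < $250,000 → not met
8. open corrective-action items 5 > 3 → not met
9. certified medical technologists 0 < 6 → not met
10. proficiency testing 112 days ago vs limit 120 → met
11. CLIA inspection 46 days ago vs limit 90 → met
12. quality-management plan absent → not met
Not met: 1, 5, 6, 7, 8, 9, 12

1, 5, 6, 7, 8, 9, 12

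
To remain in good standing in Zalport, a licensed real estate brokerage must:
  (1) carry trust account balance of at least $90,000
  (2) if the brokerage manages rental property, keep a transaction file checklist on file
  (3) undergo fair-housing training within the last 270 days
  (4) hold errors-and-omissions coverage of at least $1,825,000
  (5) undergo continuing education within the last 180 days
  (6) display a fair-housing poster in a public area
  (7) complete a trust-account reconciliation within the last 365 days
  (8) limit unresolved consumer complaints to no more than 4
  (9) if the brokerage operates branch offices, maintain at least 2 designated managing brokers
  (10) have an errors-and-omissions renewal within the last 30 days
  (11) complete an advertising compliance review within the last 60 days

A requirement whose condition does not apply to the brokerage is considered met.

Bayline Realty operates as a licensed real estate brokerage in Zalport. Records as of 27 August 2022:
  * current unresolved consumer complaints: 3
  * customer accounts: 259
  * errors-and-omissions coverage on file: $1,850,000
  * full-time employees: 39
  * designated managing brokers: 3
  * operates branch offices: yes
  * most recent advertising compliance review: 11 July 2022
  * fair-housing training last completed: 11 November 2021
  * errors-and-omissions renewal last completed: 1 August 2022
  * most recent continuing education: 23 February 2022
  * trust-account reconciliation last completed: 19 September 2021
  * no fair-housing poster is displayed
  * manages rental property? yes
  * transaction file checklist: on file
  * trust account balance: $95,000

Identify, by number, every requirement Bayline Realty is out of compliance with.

1. trust account balance $95,000 ≥ $90,000 → met
2. condition 'manages rental property' holds; transaction file checklist present → met
3. fair-housing training 289 days ago vs limit 270 → not met
4. errors-and-omissions coverage $1,850,000 ≥ $1,825,000 → met
5. continuing education 185 days ago vs limit 180 → not met
6. fair-housing poster absent → not met
7. trust-account reconciliation 342 days ago vs limit 365 → met
8. unresolved consumer complaints 3 ≤ 4 → met
9. condition 'operates branch offices' holds; designated managing brokers 3 ≥ 2 → met
10. errors-and-omissions renewal 26 days ago vs limit 30 → met
11. advertising compliance review 47 days ago vs limit 60 → met
Not met: 3, 5, 6

3, 5, 6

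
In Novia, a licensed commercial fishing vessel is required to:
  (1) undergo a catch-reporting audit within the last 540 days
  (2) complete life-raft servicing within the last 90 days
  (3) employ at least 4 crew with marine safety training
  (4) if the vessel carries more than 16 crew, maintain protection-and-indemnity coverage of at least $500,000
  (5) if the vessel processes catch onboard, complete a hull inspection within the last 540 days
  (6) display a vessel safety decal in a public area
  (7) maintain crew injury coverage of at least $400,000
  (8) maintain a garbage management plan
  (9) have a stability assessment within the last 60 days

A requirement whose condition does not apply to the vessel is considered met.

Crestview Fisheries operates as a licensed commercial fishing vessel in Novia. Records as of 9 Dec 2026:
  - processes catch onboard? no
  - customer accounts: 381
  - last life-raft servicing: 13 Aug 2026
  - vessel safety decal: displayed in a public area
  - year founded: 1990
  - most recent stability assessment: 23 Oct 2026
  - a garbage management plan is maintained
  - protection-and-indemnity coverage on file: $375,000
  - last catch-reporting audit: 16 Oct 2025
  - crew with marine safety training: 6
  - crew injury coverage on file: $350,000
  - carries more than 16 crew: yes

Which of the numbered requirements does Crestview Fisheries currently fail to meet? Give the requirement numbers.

1. catch-reporting audit 419 days ago vs limit 540 → met
2. life-raft servicing 118 days ago vs limit 90 → not met
3. crew with marine safety training 6 ≥ 4 → met
4. condition 'carries more than 16 crew' holds; protection-and-indemnity coverage $375,000 < $500,000 → not met
5. condition 'processes catch onboard' does not hold → requirement n/a → met
6. vessel safety decal present → met
7. crew injury coverage $350,000 < $400,000 → not met
8. garbage management plan present → met
9. stability assessment 47 days ago vs limit 60 → met
Not met: 2, 4, 7

2, 4, 7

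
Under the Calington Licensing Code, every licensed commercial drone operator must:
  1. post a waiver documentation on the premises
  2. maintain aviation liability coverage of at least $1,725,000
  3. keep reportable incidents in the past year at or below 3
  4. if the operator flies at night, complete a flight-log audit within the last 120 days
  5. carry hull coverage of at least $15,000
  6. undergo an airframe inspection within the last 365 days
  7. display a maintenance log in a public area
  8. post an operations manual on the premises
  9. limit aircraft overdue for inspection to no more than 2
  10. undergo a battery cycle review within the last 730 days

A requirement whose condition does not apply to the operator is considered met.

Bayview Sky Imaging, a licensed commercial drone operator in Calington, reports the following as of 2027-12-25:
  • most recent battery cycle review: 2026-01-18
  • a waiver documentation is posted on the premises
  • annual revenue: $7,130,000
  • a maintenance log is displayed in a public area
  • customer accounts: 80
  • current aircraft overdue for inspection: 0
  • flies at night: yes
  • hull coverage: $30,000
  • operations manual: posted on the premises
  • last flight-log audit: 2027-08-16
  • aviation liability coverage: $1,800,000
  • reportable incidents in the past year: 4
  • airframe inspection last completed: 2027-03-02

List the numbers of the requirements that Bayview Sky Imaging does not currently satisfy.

1. waiver documentation present → met
2. aviation liability coverage $1,800,000 ≥ $1,725,000 → met
3. reportable incidents in the past year 4 > 3 → not met
4. condition 'flies at night' holds; flight-log audit 131 days ago vs limit 120 → not met
5. hull coverage $30,000 ≥ $15,000 → met
6. airframe inspection 298 days ago vs limit 365 → met
7. maintenance log present → met
8. operations manual present → met
9. aircraft overdue for inspection 0 ≤ 2 → met
10. battery cycle review 706 days ago vs limit 730 → met
Not met: 3, 4

3, 4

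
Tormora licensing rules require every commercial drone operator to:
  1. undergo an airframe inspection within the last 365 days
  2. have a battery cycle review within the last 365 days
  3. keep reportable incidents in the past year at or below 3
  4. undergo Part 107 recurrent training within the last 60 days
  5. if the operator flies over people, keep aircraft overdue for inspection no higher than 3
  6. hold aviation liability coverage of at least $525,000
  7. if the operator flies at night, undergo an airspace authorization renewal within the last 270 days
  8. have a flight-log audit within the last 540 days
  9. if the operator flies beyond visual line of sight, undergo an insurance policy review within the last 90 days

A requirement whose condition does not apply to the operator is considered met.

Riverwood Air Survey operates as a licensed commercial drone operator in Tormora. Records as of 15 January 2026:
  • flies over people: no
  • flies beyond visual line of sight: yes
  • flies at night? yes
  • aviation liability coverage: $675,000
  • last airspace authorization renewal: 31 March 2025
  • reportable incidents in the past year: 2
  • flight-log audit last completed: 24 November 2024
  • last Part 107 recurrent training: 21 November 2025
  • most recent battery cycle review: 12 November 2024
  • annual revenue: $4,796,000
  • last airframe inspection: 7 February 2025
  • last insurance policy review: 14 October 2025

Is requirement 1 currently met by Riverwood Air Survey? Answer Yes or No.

Yes

1. airframe inspection 342 days ago vs limit 365 → met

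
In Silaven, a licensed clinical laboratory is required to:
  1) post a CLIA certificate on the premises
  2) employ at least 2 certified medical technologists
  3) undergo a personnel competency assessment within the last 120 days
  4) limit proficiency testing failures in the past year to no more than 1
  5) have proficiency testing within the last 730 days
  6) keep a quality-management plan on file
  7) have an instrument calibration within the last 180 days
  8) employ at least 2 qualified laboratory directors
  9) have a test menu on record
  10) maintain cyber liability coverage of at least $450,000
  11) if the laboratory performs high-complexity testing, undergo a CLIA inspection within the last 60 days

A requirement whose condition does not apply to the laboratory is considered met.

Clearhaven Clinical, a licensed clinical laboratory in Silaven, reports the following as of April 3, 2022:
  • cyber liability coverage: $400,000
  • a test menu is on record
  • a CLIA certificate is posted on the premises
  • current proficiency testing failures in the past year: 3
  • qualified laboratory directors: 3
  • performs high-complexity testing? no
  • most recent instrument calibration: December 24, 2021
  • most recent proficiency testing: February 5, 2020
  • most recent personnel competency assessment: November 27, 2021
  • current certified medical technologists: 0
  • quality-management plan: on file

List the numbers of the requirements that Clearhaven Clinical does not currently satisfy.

1. CLIA certificate present → met
2. certified medical technologists 0 < 2 → not met
3. personnel competency assessment 127 days ago vs limit 120 → not met
4. proficiency testing failures in the past year 3 > 1 → not met
5. proficiency testing 788 days ago vs limit 730 → not met
6. quality-management plan present → met
7. instrument calibration 100 days ago vs limit 180 → met
8. qualified laboratory directors 3 ≥ 2 → met
9. test menu present → met
10. cyber liability coverage $400,000 < $450,000 → not met
11. condition 'performs high-complexity testing' does not hold → requirement n/a → met
Not met: 2, 3, 4, 5, 10

2, 3, 4, 5, 10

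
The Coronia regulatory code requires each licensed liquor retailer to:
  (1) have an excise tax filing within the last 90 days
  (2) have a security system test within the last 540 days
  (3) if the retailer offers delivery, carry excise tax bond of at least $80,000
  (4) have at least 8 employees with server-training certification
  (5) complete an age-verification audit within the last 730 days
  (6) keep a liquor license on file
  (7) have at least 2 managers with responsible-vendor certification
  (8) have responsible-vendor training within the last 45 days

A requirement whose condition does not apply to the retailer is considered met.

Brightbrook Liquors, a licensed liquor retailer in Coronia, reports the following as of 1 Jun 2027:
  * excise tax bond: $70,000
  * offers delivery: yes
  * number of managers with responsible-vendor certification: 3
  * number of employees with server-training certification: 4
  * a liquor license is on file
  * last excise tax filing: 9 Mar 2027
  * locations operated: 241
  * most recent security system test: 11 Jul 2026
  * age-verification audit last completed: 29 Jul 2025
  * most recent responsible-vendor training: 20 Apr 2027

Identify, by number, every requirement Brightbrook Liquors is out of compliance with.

1. excise tax filing 84 days ago vs limit 90 → met
2. security system test 325 days ago vs limit 540 → met
3. condition 'offers delivery' holds; excise tax bond $70,000 < $80,000 → not met
4. employees with server-training certification 4 < 8 → not met
5. age-verification audit 672 days ago vs limit 730 → met
6. liquor license present → met
7. managers with responsible-vendor certification 3 ≥ 2 → met
8. responsible-vendor training 42 days ago vs limit 45 → met
Not met: 3, 4

3, 4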